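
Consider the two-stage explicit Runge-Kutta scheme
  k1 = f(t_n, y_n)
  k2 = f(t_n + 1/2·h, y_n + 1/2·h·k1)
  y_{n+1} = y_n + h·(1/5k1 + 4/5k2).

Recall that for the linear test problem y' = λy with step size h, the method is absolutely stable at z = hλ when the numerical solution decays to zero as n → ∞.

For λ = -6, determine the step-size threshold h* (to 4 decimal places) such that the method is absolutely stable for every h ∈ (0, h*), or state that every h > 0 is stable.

(-2.5000,0); λ=-6 ⇒ h* = (5/2)/6 = 0.4167.

On y'=λy, z=hλ:
  k1=λy_n ⇒ h·k1=z·y_n;  k2=λ(1+1/2z)y_n ⇒ h·k2=z(1+1/2z)y_n
  y_{n+1}/y_n = 1 + 1/5z + 4/5z(1+1/2z) = 1 + z + 2/5z²
  Hence R(z) = 1 + z + 2/5z².

Boundary: |R(x)|=1, x<0.
x=-0.71: |R|=0.4916
R=1: x+2/5x²=0 ⇒ x=−5/2=-2.5000; min R=1−1/(4·2/5)=0.3750>−1
Confirm numerically:
  x=-2.456: |R|=0.95677 <1
  x=-2.228: |R|=0.75759 <1
  x=-1.412: |R|=0.38550 <1
  x=-2.934: |R|=1.50934 >1
  x=-2.746: |R|=1.27021 >1
Stable set (-2.5000, 0).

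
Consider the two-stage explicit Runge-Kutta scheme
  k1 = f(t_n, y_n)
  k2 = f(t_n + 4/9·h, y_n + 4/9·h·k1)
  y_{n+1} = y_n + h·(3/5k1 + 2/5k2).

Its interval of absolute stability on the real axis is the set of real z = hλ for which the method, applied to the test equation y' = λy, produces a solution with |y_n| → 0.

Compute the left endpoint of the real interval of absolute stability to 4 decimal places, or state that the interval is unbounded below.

With y'=λy (z=hλ):
  k1=λy_n ⇒ h·k1=z·y_n;  k2=λ(1+4/9z)y_n ⇒ h·k2=z(1+4/9z)y_n
  y_{n+1}/y_n = 1 + 3/5z + 2/5z(1+4/9z) = 1 + z + 8/45z²
  R(z) = 1 + z + 8/45z².

Solve |R(x)|<1 on ℝ⁻.
x=-1.7: |R|=0.1862
R=1: x+8/45x²=0 ⇒ x=−45/8=-5.6250; min R=1−1/(4·8/45)=-0.4062>−1
Confirm numerically:
  x=-5.484: |R|=0.86253 <1
  x=-4.929: |R|=0.39012 <1
  x=-2.715: |R|=0.40456 <1
  x=-6.115: |R|=1.53268 >1
  x=-5.652: |R|=1.02713 >1
So |R|<1 on (-5.6250, 0).

z* = -5.6250.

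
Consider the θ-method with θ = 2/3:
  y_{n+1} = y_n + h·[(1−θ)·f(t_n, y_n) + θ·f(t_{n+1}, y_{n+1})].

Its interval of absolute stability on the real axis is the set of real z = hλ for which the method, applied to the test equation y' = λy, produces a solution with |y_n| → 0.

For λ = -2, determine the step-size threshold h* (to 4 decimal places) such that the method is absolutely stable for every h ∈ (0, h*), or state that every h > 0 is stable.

On y'=λy, z=hλ:
  y_{n+1} = y_n + z·[1/3·y_n + 2/3·y_{n+1}] ⇒ (1 − 2/3z)y_{n+1} = (1 + 1/3z)y_n
  R(z) = (1 + 1/3z)/(1 − 2/3z).

Need |R(x)|<1, x<0.
x=-1.73: |R|=0.1966
x=-2: |R|=0.1429
x=-10: |R|=0.3043
x=-100: |R|=0.4778
θ=2/3≥1/2 ⇒ |1+1/3x|<|1−2/3x| ∀x<0 ⇒ unbounded interval.

unbounded; (−∞, 0). Any h>0 works for λ=-2.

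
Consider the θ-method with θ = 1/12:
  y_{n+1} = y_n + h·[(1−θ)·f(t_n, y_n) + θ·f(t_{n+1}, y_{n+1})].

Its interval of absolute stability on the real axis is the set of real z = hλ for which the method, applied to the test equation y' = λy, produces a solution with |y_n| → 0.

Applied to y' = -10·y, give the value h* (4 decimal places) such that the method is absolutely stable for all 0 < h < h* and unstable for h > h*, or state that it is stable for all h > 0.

Set f=λy, z=hλ:
  y_{n+1} = y_n + z·[11/12·y_n + 1/12·y_{n+1}] ⇒ (1 − 1/12z)y_{n+1} = (1 + 11/12z)y_n
  ⇒ R(z) = (1 + 11/12z)/(1 − 1/12z).

Boundary: |R(x)|=1, x<0.
x=-1.16: |R|=0.0578
R=−1: 1+11/12x = −1+1/12x ⇒ -5/6x=2 ⇒ x=2/(-5/6)=-2.4000
Confirm numerically:
  x=-2.237: |R|=0.88551 <1
  x=-2.036: |R|=0.74067 <1
  x=-1.783: |R|=0.55235 <1
  x=-1.490: |R|=0.32543 <1
  x=-2.823: |R|=1.28537 >1
  x=-2.494: |R|=1.06485 >1
  x=-2.425: |R|=1.01733 >1
Stable set (-2.4000, 0).

(-2.4000,0); λ=-10 ⇒ h* = (12/5)/10 = 0.2400.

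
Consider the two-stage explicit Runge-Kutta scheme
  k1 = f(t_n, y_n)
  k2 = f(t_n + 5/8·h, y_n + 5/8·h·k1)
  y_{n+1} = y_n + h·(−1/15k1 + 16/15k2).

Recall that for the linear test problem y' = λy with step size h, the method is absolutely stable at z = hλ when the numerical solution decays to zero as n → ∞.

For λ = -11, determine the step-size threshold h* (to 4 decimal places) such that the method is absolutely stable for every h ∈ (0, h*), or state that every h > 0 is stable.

On y'=λy, z=hλ:
  k1=λy_n ⇒ h·k1=z·y_n;  k2=λ(1+5/8z)y_n ⇒ h·k2=z(1+5/8z)y_n
  y_{n+1}/y_n = 1 − 1/15z + 16/15z(1+5/8z) = 1 + z + 2/3z²
  Hence R(z) = 1 + z + 2/3z².

Need |R(x)|<1, x<0.
x=-0.83: |R|=0.6293
R=1: x+2/3x²=0 ⇒ x=−3/2=-1.5000; min R=1−1/(4·2/3)=0.6250>−1
Confirm numerically:
  x=-1.426: |R|=0.92965 <1
  x=-0.774: |R|=0.62538 <1
  x=-0.698: |R|=0.62680 <1
  x=-1.972: |R|=1.62052 >1
  x=-1.968: |R|=1.61402 >1
  x=-1.543: |R|=1.04423 >1
So |R|<1 on (-1.5000, 0).

(-1.5000,0); λ=-11 ⇒ h* = (3/2)/11 = 0.1364.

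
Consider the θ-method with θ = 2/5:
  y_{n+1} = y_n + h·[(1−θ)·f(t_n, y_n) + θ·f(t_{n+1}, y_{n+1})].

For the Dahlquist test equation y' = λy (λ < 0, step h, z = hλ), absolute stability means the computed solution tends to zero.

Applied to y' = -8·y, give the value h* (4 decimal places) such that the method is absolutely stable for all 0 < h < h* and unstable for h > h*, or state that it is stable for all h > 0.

(-10.0000,0); λ=-8 ⇒ h* = (10)/8 = 1.2500.

With y'=λy (z=hλ):
  y_{n+1} = y_n + z·[3/5·y_n + 2/5·y_{n+1}] ⇒ (1 − 2/5z)y_{n+1} = (1 + 3/5z)y_n
  so R(z) = (1 + 3/5z)/(1 − 2/5z).

Need |R(x)|<1, x<0.
x=-0.49: |R|=0.5903
R=−1: 1+3/5x = −1+2/5x ⇒ -1/5x=2 ⇒ x=2/(-1/5)=-10.0000
Confirm numerically:
  x=-9.525: |R|=0.98025 <1
  x=-8.130: |R|=0.91204 <1
  x=-4.370: |R|=0.59025 <1
  x=-10.414: |R|=1.01603 >1
  x=-10.322: |R|=1.01256 >1
  x=-10.283: |R|=1.01107 >1
So |R|<1 on (-10.0000, 0).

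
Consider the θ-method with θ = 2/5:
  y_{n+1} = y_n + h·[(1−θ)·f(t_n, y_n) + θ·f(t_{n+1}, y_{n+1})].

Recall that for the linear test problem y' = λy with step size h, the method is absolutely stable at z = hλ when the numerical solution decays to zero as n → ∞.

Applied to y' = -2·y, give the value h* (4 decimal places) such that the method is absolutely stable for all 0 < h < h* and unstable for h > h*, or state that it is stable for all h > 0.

With y'=λy (z=hλ):
  y_{n+1} = y_n + z·[3/5·y_n + 2/5·y_{n+1}] ⇒ (1 − 2/5z)y_{n+1} = (1 + 3/5z)y_n
  R(z) = (1 + 3/5z)/(1 − 2/5z).

Need |R(x)|<1, x<0.
x=-0.55: |R|=0.5492
R=−1: 1+3/5x = −1+2/5x ⇒ -1/5x=2 ⇒ x=2/(-1/5)=-10.0000
Confirm numerically:
  x=-6.488: |R|=0.80463 <1
  x=-5.330: |R|=0.70179 <1
  x=-5.297: |R|=0.69841 <1
  x=-4.816: |R|=0.64571 <1
  x=-10.434: |R|=1.01678 >1
  x=-10.262: |R|=1.01026 >1
  x=-10.160: |R|=1.00632 >1
Stable set (-10.0000, 0).

(-10.0000,0); λ=-2 ⇒ h* = (10)/2 = 5.0000.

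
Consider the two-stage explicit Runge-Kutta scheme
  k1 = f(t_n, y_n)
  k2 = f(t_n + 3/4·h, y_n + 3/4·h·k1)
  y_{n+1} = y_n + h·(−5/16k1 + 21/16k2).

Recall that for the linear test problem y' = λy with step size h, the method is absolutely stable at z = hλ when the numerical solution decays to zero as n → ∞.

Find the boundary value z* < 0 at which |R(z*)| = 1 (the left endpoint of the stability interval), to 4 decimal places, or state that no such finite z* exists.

On y'=λy, z=hλ:
  k1=λy_n ⇒ h·k1=z·y_n;  k2=λ(1+3/4z)y_n ⇒ h·k2=z(1+3/4z)y_n
  y_{n+1}/y_n = 1 − 5/16z + 21/16z(1+3/4z) = 1 + z + 63/64z²
  so R(z) = 1 + z + 63/64z².

Boundary: |R(x)|=1, x<0.
x=-1.39: |R|=1.5119
R=1: x+63/64x²=0 ⇒ x=−64/63=-1.0159; min R=1−1/(4·63/64)=0.7460>−1
Confirm numerically:
  x=-0.962: |R|=0.94898 <1
  x=-0.925: |R|=0.91726 <1
  x=-0.770: |R|=0.81364 <1
  x=-0.618: |R|=0.75796 <1
  x=-1.304: |R|=1.36985 >1
  x=-1.167: |R|=1.17361 >1
Stable set (-1.0159, 0).

z* = -1.0159.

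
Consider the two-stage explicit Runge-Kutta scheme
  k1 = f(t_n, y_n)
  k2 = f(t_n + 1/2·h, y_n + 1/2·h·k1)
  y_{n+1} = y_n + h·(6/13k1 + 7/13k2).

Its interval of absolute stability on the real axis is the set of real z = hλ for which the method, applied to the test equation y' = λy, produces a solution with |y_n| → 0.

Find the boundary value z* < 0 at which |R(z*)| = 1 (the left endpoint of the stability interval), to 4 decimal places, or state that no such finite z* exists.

Set f=λy, z=hλ:
  k1=λy_n ⇒ h·k1=z·y_n;  k2=λ(1+1/2z)y_n ⇒ h·k2=z(1+1/2z)y_n
  y_{n+1}/y_n = 1 + 6/13z + 7/13z(1+1/2z) = 1 + z + 7/26z²
  so R(z) = 1 + z + 7/26z².

Need |R(x)|<1, x<0.
x=-0.83: |R|=0.3555
R=1: x+7/26x²=0 ⇒ x=−26/7=-3.7143; min R=1−1/(4·7/26)=0.0714>−1
Confirm numerically:
  x=-3.579: |R|=0.86964 <1
  x=-3.128: |R|=0.50626 <1
  x=-2.284: |R|=0.12048 <1
  x=-2.051: |R|=0.08155 <1
  x=-4.297: |R|=1.67413 >1
  x=-4.054: |R|=1.37079 >1
  x=-3.978: |R|=1.28244 >1
So |R|<1 on (-3.7143, 0).

z* = -3.7143.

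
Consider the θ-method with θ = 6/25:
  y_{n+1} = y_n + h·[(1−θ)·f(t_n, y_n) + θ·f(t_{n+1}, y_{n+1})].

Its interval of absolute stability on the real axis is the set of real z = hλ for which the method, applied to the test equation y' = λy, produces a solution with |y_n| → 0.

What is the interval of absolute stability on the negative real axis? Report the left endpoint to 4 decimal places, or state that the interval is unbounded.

Set f=λy, z=hλ:
  y_{n+1} = y_n + z·[19/25·y_n + 6/25·y_{n+1}] ⇒ (1 − 6/25z)y_{n+1} = (1 + 19/25z)y_n
  Hence R(z) = (1 + 19/25z)/(1 − 6/25z).

Boundary: |R(x)|=1, x<0.
x=-1.35: |R|=0.0196
R=−1: 1+19/25x = −1+6/25x ⇒ -13/25x=2 ⇒ x=2/(-13/25)=-3.8462
Confirm numerically:
  x=-3.732: |R|=0.96869 <1
  x=-2.222: |R|=0.44918 <1
  x=-1.755: |R|=0.23487 <1
  x=-4.021: |R|=1.04627 >1
  x=-3.883: |R|=1.00992 >1
So |R|<1 on (-3.8462, 0).

z∈(-3.8462,0).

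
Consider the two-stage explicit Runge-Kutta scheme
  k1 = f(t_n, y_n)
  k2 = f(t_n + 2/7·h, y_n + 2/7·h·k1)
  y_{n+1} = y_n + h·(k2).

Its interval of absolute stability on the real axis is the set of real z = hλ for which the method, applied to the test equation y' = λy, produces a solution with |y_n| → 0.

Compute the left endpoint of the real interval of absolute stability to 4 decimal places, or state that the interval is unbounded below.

left endpoint -3.5000.

Test eqn y'=λy, z=hλ:
  k1=λy_n ⇒ h·k1=z·y_n;  k2=λ(1+2/7z)y_n ⇒ h·k2=z(1+2/7z)y_n
  y_{n+1}/y_n = 1 + z(1+2/7z) = 1 + z + 2/7z²
  so R(z) = 1 + z + 2/7z².

Need |R(x)|<1, x<0.
x=-1.07: |R|=0.2571
R=1: x+2/7x²=0 ⇒ x=−7/2=-3.5000; min R=1−1/(4·2/7)=0.1250>−1
Confirm numerically:
  x=-3.402: |R|=0.90474 <1
  x=-2.300: |R|=0.21143 <1
  x=-1.797: |R|=0.12563 <1
  x=-3.820: |R|=1.34926 >1
  x=-3.790: |R|=1.31403 >1
Stable set (-3.5000, 0).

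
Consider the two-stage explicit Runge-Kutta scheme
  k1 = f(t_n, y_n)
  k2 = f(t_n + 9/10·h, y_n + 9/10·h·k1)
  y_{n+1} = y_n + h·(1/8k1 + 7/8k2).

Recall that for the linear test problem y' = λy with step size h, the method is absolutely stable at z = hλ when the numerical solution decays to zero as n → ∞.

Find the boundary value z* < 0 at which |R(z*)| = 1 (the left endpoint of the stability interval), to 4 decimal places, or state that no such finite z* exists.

z* = -1.2698.

Test eqn y'=λy, z=hλ:
  k1=λy_n ⇒ h·k1=z·y_n;  k2=λ(1+9/10z)y_n ⇒ h·k2=z(1+9/10z)y_n
  y_{n+1}/y_n = 1 + 1/8z + 7/8z(1+9/10z) = 1 + z + 63/80z²
  Hence R(z) = 1 + z + 63/80z².

Need |R(x)|<1, x<0.
x=-1.38: |R|=1.1197
R=1: x+63/80x²=0 ⇒ x=−80/63=-1.2698; min R=1−1/(4·63/80)=0.6825>−1
Confirm numerically:
  x=-1.197: |R|=0.93134 <1
  x=-1.021: |R|=0.79992 <1
  x=-0.786: |R|=0.70051 <1
  x=-1.730: |R|=1.62691 >1
  x=-1.443: |R|=1.19677 >1
Interval (-1.2698, 0).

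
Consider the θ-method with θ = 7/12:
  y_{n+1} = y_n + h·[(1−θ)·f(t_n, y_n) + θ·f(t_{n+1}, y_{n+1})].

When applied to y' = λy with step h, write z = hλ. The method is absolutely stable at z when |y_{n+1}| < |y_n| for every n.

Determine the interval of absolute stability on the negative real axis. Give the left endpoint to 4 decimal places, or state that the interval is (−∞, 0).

Set f=λy, z=hλ:
  y_{n+1} = y_n + z·[5/12·y_n + 7/12·y_{n+1}] ⇒ (1 − 7/12z)y_{n+1} = (1 + 5/12z)y_n
  R(z) = (1 + 5/12z)/(1 − 7/12z).

Boundary: |R(x)|=1, x<0.
x=-0.57: |R|=0.5722
x=-2: |R|=0.0769
x=-10: |R|=0.4634
x=-100: |R|=0.6854
θ=7/12≥1/2 ⇒ |1+5/12x|<|1−7/12x| ∀x<0 ⇒ stable on all of ℝ⁻.

interval (−∞, 0).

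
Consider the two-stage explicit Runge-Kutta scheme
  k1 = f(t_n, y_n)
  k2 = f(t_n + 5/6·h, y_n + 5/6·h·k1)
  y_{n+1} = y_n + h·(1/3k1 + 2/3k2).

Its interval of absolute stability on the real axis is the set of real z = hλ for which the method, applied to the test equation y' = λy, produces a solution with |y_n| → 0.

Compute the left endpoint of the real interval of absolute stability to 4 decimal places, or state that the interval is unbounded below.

z* = -1.8000.

Test eqn y'=λy, z=hλ:
  k1=λy_n ⇒ h·k1=z·y_n;  k2=λ(1+5/6z)y_n ⇒ h·k2=z(1+5/6z)y_n
  y_{n+1}/y_n = 1 + 1/3z + 2/3z(1+5/6z) = 1 + z + 5/9z²
  so R(z) = 1 + z + 5/9z².

Solve |R(x)|<1 on ℝ⁻.
x=-1.47: |R|=0.7305
R=1: x+5/9x²=0 ⇒ x=−9/5=-1.8000; min R=1−1/(4·5/9)=0.5500>−1
Confirm numerically:
  x=-1.660: |R|=0.87089 <1
  x=-1.445: |R|=0.71501 <1
  x=-0.987: |R|=0.55421 <1
  x=-0.945: |R|=0.55113 <1
  x=-1.872: |R|=1.07488 >1
  x=-1.868: |R|=1.07057 >1
  x=-1.822: |R|=1.02227 >1
Stable set (-1.8000, 0).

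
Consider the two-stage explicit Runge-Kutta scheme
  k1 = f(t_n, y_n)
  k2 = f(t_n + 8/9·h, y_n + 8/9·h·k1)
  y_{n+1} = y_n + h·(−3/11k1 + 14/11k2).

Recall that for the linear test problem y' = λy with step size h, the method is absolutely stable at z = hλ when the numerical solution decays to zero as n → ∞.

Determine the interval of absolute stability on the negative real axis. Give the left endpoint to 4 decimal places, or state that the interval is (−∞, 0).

On y'=λy, z=hλ:
  k1=λy_n ⇒ h·k1=z·y_n;  k2=λ(1+8/9z)y_n ⇒ h·k2=z(1+8/9z)y_n
  y_{n+1}/y_n = 1 − 3/11z + 14/11z(1+8/9z) = 1 + z + 112/99z²
  R(z) = 1 + z + 112/99z².

Solve |R(x)|<1 on ℝ⁻.
x=-0.87: |R|=0.9863
R=1: x+112/99x²=0 ⇒ x=−99/112=-0.8839; min R=1−1/(4·112/99)=0.7790>−1
Confirm numerically:
  x=-0.652: |R|=0.82893 <1
  x=-0.549: |R|=0.79198 <1
  x=-0.368: |R|=0.78521 <1
  x=-1.253: |R|=1.52317 >1
  x=-1.112: |R|=1.28692 >1
So |R|<1 on (-0.8839, 0).

z∈(-0.8839,0).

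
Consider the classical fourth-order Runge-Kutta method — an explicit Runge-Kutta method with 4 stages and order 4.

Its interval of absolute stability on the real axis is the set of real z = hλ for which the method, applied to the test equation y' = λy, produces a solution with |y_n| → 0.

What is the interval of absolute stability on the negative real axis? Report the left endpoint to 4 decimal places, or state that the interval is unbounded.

(-2.7853, 0).

On y'=λy, z=hλ:
  order 4, 4-stage ⇒ R(z)=1+z+z^2/2+z^3/6+z^4/24
  (e.g. R(-1.33)=0.29272, |R|=0.29272)

Solve |R(x)|<1 on ℝ⁻.
x=-1.33: |R|=0.2927
|R(-2.75)|=0.9481 |R(-1.45)|=0.2773 |R(-1.15)|=0.3306
Bisect:
  x_lo=-3.4952 |R|=2.7150  x_hi=-0.2200 |R|=0.8025
  mid=-1.85760 |R|=0.29554 →hi
  mid=-2.67641 |R|=0.84788 →hi
  mid=-3.08582 |R|=1.55606 →lo
  mid=-2.88112 |R|=1.15435 →lo
  mid=-2.77877 |R|=0.99020 →hi
  mid=-2.82994 |R|=1.06943 →lo
  mid=-2.80435 |R|=1.02912 →lo
  ...
  [-2.78536,-2.78516] ⇒ x*=-2.7853
So |R|<1 on (-2.7853, 0).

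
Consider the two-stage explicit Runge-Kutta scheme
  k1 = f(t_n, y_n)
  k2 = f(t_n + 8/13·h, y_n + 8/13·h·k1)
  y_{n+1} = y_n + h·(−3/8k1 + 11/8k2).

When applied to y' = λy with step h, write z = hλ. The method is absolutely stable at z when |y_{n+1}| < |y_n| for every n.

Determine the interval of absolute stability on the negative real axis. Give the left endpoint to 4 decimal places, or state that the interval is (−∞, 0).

z∈(-1.1818,0).

On y'=λy, z=hλ:
  k1=λy_n ⇒ h·k1=z·y_n;  k2=λ(1+8/13z)y_n ⇒ h·k2=z(1+8/13z)y_n
  y_{n+1}/y_n = 1 − 3/8z + 11/8z(1+8/13z) = 1 + z + 11/13z²
  so R(z) = 1 + z + 11/13z².

Find x<0 with |R(x)|<1.
x=-0.34: |R|=0.7578
R=1: x+11/13x²=0 ⇒ x=−13/11=-1.1818; min R=1−1/(4·11/13)=0.7045>−1
Confirm numerically:
  x=-1.129: |R|=0.94954 <1
  x=-1.067: |R|=0.89634 <1
  x=-0.911: |R|=0.79124 <1
  x=-0.571: |R|=0.70488 <1
  x=-1.486: |R|=1.38247 >1
  x=-1.436: |R|=1.30885 >1
So |R|<1 on (-1.1818, 0).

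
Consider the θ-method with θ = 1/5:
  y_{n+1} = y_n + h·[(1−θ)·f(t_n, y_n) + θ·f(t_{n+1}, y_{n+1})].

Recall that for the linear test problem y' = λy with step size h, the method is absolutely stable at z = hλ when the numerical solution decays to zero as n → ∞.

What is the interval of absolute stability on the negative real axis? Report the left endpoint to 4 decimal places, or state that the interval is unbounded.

z∈(-3.3333,0).

On y'=λy, z=hλ:
  y_{n+1} = y_n + z·[4/5·y_n + 1/5·y_{n+1}] ⇒ (1 − 1/5z)y_{n+1} = (1 + 4/5z)y_n
  ⇒ R(z) = (1 + 4/5z)/(1 − 1/5z).

Need |R(x)|<1, x<0.
x=-1.72: |R|=0.2798
R=−1: 1+4/5x = −1+1/5x ⇒ -3/5x=2 ⇒ x=2/(-3/5)=-3.3333
Confirm numerically:
  x=-2.357: |R|=0.60188 <1
  x=-1.925: |R|=0.38989 <1
  x=-1.575: |R|=0.19772 <1
  x=-3.627: |R|=1.10212 >1
  x=-3.543: |R|=1.07363 >1
So |R|<1 on (-3.3333, 0).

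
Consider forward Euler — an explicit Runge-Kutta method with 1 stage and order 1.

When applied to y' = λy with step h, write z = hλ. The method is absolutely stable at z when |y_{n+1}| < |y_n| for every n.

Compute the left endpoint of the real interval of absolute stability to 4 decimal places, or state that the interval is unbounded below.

With y'=λy (z=hλ):
  order 1, 1-stage ⇒ R(z)=1+z
  (e.g. R(-1.73)=-0.73000, |R|=0.73000)

Boundary: |R(x)|=1, x<0.
x=-1.73: |R|=0.7300
|R(-2.12)|=1.1200 |R(-1.93)|=0.9300 |R(-0.91)|=0.0900
Bisect:
  x_lo=-2.7466 |R|=1.7466  x_hi=-0.1843 |R|=0.8157
  mid=-1.46544 |R|=0.46544 →hi
  mid=-2.10601 |R|=1.10601 →lo
  mid=-1.78573 |R|=0.78573 →hi
  mid=-1.94587 |R|=0.94587 →hi
  mid=-2.02594 |R|=1.02594 →lo
  mid=-1.98590 |R|=0.98590 →hi
  mid=-2.00592 |R|=1.00592 →lo
  mid=-1.99591 |R|=0.99591 →hi
  ...
  [-2.00014,-1.99998] ⇒ x*=-2.0000
So |R|<1 on (-2.0000, 0).

left endpoint -2.0000.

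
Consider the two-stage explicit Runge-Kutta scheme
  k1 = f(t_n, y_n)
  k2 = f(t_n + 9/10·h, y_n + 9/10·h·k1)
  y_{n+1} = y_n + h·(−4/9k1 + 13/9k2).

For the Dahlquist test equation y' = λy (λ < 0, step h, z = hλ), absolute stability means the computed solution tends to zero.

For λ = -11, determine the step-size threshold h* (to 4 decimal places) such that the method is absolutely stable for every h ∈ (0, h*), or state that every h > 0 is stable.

With y'=λy (z=hλ):
  k1=λy_n ⇒ h·k1=z·y_n;  k2=λ(1+9/10z)y_n ⇒ h·k2=z(1+9/10z)y_n
  y_{n+1}/y_n = 1 − 4/9z + 13/9z(1+9/10z) = 1 + z + 13/10z²
  Hence R(z) = 1 + z + 13/10z².

Find x<0 with |R(x)|<1.
x=-1.56: |R|=2.6037
R=1: x+13/10x²=0 ⇒ x=−10/13=-0.7692; min R=1−1/(4·13/10)=0.8077>−1
Confirm numerically:
  x=-0.731: |R|=0.96367 <1
  x=-0.658: |R|=0.90485 <1
  x=-0.441: |R|=0.81183 <1
  x=-1.114: |R|=1.49929 >1
  x=-0.919: |R|=1.17893 >1
  x=-0.813: |R|=1.04626 >1
Stable set (-0.7692, 0).

(-0.7692,0); λ=-11 ⇒ h* = (10/13)/11 = 0.0699.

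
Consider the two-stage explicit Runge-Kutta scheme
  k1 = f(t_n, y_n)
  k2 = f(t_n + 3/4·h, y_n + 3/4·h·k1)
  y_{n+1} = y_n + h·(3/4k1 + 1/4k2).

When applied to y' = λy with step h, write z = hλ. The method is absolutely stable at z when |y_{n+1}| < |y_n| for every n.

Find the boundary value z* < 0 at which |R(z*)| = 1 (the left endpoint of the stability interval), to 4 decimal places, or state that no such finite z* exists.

z* = -5.3333.

Test eqn y'=λy, z=hλ:
  k1=λy_n ⇒ h·k1=z·y_n;  k2=λ(1+3/4z)y_n ⇒ h·k2=z(1+3/4z)y_n
  y_{n+1}/y_n = 1 + 3/4z + 1/4z(1+3/4z) = 1 + z + 3/16z²
  Hence R(z) = 1 + z + 3/16z².

Need |R(x)|<1, x<0.
x=-0.42: |R|=0.6131
R=1: x+3/16x²=0 ⇒ x=−16/3=-5.3333; min R=1−1/(4·3/16)=-0.3333>−1
Confirm numerically:
  x=-4.025: |R|=0.01262 <1
  x=-3.926: |R|=0.03597 <1
  x=-3.112: |R|=0.29615 <1
  x=-5.877: |R|=1.59909 >1
  x=-5.763: |R|=1.46428 >1
Stable set (-5.3333, 0).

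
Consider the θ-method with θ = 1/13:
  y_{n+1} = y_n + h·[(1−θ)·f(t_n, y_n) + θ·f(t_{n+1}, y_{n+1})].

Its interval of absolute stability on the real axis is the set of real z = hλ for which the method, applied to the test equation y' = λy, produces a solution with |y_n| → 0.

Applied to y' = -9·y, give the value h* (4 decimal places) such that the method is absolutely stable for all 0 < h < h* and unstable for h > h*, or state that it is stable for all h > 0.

(-2.3636,0); λ=-9 ⇒ h* = (26/11)/9 = 0.2626.

Test eqn y'=λy, z=hλ:
  y_{n+1} = y_n + z·[12/13·y_n + 1/13·y_{n+1}] ⇒ (1 − 1/13z)y_{n+1} = (1 + 12/13z)y_n
  R(z) = (1 + 12/13z)/(1 − 1/13z).

Find x<0 with |R(x)|<1.
x=-0.84: |R|=0.2110
R=−1: 1+12/13x = −1+1/13x ⇒ -11/13x=2 ⇒ x=2/(-11/13)=-2.3636
Confirm numerically:
  x=-2.120: |R|=0.82275 <1
  x=-1.611: |R|=0.43337 <1
  x=-1.472: |R|=0.32228 <1
  x=-1.163: |R|=0.06750 <1
  x=-2.904: |R|=1.37374 >1
  x=-2.848: |R|=1.33619 >1
  x=-2.622: |R|=1.18192 >1
Interval (-2.3636, 0).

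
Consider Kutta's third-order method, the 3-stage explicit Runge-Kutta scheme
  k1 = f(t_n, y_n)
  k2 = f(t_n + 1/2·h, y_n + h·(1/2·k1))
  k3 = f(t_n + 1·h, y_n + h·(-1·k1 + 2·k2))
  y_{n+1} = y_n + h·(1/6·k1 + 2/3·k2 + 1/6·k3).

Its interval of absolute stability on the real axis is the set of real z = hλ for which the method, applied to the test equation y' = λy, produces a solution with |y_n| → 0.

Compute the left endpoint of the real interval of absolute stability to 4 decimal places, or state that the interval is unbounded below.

With y'=λy (z=hλ):
  order 3, 3-stage ⇒ R(z)=1+z+z^2/2+z^3/6
  (e.g. R(-1.71)=-0.08132, |R|=0.08132)

Solve |R(x)|<1 on ℝ⁻.
x=-1.71: |R|=0.0813
|R(-2.54)|=1.0454 |R(-2.33)|=0.7238 |R(-0.59)|=0.5498
Bisect:
  x_lo=-3.2530 |R|=2.6992  x_hi=-0.1175 |R|=0.8891
  mid=-1.68525 |R|=0.06292 →hi
  mid=-2.46913 |R|=0.92971 →hi
  mid=-2.86106 |R|=1.67152 →lo
  mid=-2.66509 |R|=1.26864 →lo
  mid=-2.56711 |R|=1.09165 →lo
  mid=-2.51812 |R|=1.00886 →lo
  mid=-2.49362 |R|=0.96883 →hi
  mid=-2.50587 |R|=0.98873 →hi
  mid=-2.51199 |R|=0.99877 →hi
  ...
  [-2.51276,-2.51257] ⇒ x*=-2.5127
So |R|<1 on (-2.5127, 0).

z* = -2.5127.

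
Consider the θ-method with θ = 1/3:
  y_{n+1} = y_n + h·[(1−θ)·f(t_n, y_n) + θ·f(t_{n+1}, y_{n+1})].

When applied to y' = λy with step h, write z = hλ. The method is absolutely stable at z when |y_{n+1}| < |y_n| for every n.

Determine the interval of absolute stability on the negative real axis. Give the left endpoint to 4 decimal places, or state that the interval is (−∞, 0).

Test eqn y'=λy, z=hλ:
  y_{n+1} = y_n + z·[2/3·y_n + 1/3·y_{n+1}] ⇒ (1 − 1/3z)y_{n+1} = (1 + 2/3z)y_n
  R(z) = (1 + 2/3z)/(1 − 1/3z).

Boundary: |R(x)|=1, x<0.
x=-0.39: |R|=0.6549
R=−1: 1+2/3x = −1+1/3x ⇒ -1/3x=2 ⇒ x=2/(-1/3)=-6.0000
Confirm numerically:
  x=-5.120: |R|=0.89163 <1
  x=-4.440: |R|=0.79032 <1
  x=-2.539: |R|=0.37516 <1
  x=-6.265: |R|=1.02860 >1
  x=-6.091: |R|=1.01001 >1
  x=-6.070: |R|=1.00772 >1
So |R|<1 on (-6.0000, 0).

z∈(-6.0000,0).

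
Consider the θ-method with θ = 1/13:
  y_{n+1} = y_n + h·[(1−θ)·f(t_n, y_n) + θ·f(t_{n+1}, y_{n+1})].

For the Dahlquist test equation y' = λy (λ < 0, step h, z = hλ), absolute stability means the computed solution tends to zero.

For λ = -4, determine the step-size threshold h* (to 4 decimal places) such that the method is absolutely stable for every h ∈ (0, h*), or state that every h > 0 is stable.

Set f=λy, z=hλ:
  y_{n+1} = y_n + z·[12/13·y_n + 1/13·y_{n+1}] ⇒ (1 − 1/13z)y_{n+1} = (1 + 12/13z)y_n
  R(z) = (1 + 12/13z)/(1 − 1/13z).

Boundary: |R(x)|=1, x<0.
x=-0.36: |R|=0.6497
R=−1: 1+12/13x = −1+1/13x ⇒ -11/13x=2 ⇒ x=2/(-11/13)=-2.3636
Confirm numerically:
  x=-2.068: |R|=0.78418 <1
  x=-1.893: |R|=0.65239 <1
  x=-1.476: |R|=0.32550 <1
  x=-1.474: |R|=0.32389 <1
  x=-2.851: |R|=1.33821 >1
  x=-2.674: |R|=1.21781 >1
Interval (-2.3636, 0).

(-2.3636,0); λ=-4 ⇒ h* = (26/11)/4 = 0.5909.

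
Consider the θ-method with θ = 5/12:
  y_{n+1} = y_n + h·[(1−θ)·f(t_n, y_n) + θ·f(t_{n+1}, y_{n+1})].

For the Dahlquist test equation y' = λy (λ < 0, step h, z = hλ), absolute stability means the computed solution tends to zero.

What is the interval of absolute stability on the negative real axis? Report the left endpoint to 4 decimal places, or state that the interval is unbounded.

z∈(-12.0000,0).

On y'=λy, z=hλ:
  y_{n+1} = y_n + z·[7/12·y_n + 5/12·y_{n+1}] ⇒ (1 − 5/12z)y_{n+1} = (1 + 7/12z)y_n
  R(z) = (1 + 7/12z)/(1 − 5/12z).

Find x<0 with |R(x)|<1.
x=-0.35: |R|=0.6945
R=−1: 1+7/12x = −1+5/12x ⇒ -1/6x=2 ⇒ x=2/(-1/6)=-12.0000
Confirm numerically:
  x=-9.456: |R|=0.91417 <1
  x=-6.335: |R|=0.74058 <1
  x=-6.079: |R|=0.72067 <1
  x=-12.346: |R|=1.00939 >1
  x=-12.304: |R|=1.00827 >1
  x=-12.071: |R|=1.00196 >1
Stable set (-12.0000, 0).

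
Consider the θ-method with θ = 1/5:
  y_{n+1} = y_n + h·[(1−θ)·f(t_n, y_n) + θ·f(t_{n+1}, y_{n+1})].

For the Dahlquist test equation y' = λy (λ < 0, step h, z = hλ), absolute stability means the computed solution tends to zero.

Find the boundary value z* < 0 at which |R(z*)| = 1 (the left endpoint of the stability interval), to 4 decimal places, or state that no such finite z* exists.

z* = -3.3333.

Test eqn y'=λy, z=hλ:
  y_{n+1} = y_n + z·[4/5·y_n + 1/5·y_{n+1}] ⇒ (1 − 1/5z)y_{n+1} = (1 + 4/5z)y_n
  ⇒ R(z) = (1 + 4/5z)/(1 − 1/5z).

Need |R(x)|<1, x<0.
x=-1.3: |R|=0.0317
R=−1: 1+4/5x = −1+1/5x ⇒ -3/5x=2 ⇒ x=2/(-3/5)=-3.3333
Confirm numerically:
  x=-2.818: |R|=0.80225 <1
  x=-2.426: |R|=0.63345 <1
  x=-1.474: |R|=0.13840 <1
  x=-3.847: |R|=1.17418 >1
  x=-3.714: |R|=1.13105 >1
Stable set (-3.3333, 0).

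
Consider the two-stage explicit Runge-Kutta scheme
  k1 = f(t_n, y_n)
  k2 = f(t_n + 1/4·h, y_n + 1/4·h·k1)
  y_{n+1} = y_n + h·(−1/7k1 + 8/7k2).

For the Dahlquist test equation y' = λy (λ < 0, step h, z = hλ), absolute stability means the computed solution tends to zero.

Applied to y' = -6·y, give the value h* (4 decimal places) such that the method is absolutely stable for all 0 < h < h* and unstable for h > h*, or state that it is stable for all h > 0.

(-3.5000,0); λ=-6 ⇒ h* = (7/2)/6 = 0.5833.

On y'=λy, z=hλ:
  k1=λy_n ⇒ h·k1=z·y_n;  k2=λ(1+1/4z)y_n ⇒ h·k2=z(1+1/4z)y_n
  y_{n+1}/y_n = 1 − 1/7z + 8/7z(1+1/4z) = 1 + z + 2/7z²
  so R(z) = 1 + z + 2/7z².

Need |R(x)|<1, x<0.
x=-1.66: |R|=0.1273
R=1: x+2/7x²=0 ⇒ x=−7/2=-3.5000; min R=1−1/(4·2/7)=0.1250>−1
Confirm numerically:
  x=-2.970: |R|=0.55026 <1
  x=-2.863: |R|=0.47893 <1
  x=-2.278: |R|=0.20465 <1
  x=-1.738: |R|=0.12504 <1
  x=-3.699: |R|=1.21031 >1
  x=-3.679: |R|=1.18815 >1
Interval (-3.5000, 0).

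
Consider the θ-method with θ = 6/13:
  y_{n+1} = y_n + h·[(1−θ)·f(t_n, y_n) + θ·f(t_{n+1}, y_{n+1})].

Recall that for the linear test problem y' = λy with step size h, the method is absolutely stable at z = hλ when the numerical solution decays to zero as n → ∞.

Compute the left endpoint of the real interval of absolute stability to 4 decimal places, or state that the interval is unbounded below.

Set f=λy, z=hλ:
  y_{n+1} = y_n + z·[7/13·y_n + 6/13·y_{n+1}] ⇒ (1 − 6/13z)y_{n+1} = (1 + 7/13z)y_n
  R(z) = (1 + 7/13z)/(1 − 6/13z).

Solve |R(x)|<1 on ℝ⁻.
x=-1.56: |R|=0.0930
R=−1: 1+7/13x = −1+6/13x ⇒ -1/13x=2 ⇒ x=2/(-1/13)=-26.0000
Confirm numerically:
  x=-25.426: |R|=0.99653 <1
  x=-17.705: |R|=0.93043 <1
  x=-12.202: |R|=0.83995 <1
  x=-11.760: |R|=0.82958 <1
  x=-26.329: |R|=1.00192 >1
  x=-26.208: |R|=1.00122 >1
Stable set (-26.0000, 0).

left endpoint -26.0000.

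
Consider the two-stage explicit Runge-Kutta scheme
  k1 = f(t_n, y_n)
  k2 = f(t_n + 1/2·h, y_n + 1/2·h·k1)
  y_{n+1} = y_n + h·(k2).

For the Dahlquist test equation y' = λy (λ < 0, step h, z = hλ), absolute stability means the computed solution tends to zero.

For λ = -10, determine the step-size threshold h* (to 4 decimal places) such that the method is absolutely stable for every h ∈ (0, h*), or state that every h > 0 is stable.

Test eqn y'=λy, z=hλ:
  k1=λy_n ⇒ h·k1=z·y_n;  k2=λ(1+1/2z)y_n ⇒ h·k2=z(1+1/2z)y_n
  y_{n+1}/y_n = 1 + z(1+1/2z) = 1 + z + 1/2z²
  ⇒ R(z) = 1 + z + 1/2z².

Solve |R(x)|<1 on ℝ⁻.
x=-0.49: |R|=0.6300
R=1: x+1/2x²=0 ⇒ x=−2=-2.0000; min R=1−1/(4·1/2)=0.5000>−1
Confirm numerically:
  x=-1.914: |R|=0.91770 <1
  x=-1.645: |R|=0.70801 <1
  x=-1.512: |R|=0.63107 <1
  x=-0.857: |R|=0.51022 <1
  x=-2.562: |R|=1.71992 >1
  x=-2.508: |R|=1.63703 >1
  x=-2.027: |R|=1.02736 >1
So |R|<1 on (-2.0000, 0).

(-2.0000,0); λ=-10 ⇒ h* = (2)/10 = 0.2000.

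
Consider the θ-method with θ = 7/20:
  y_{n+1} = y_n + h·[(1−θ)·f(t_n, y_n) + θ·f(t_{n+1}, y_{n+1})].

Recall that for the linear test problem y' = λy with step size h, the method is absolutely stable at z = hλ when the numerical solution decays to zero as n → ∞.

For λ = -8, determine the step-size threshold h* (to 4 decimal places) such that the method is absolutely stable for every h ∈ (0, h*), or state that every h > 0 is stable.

(-6.6667,0); λ=-8 ⇒ h* = (20/3)/8 = 0.8333.

With y'=λy (z=hλ):
  y_{n+1} = y_n + z·[13/20·y_n + 7/20·y_{n+1}] ⇒ (1 − 7/20z)y_{n+1} = (1 + 13/20z)y_n
  so R(z) = (1 + 13/20z)/(1 − 7/20z).

Find x<0 with |R(x)|<1.
x=-0.34: |R|=0.6962
R=−1: 1+13/20x = −1+7/20x ⇒ -3/10x=2 ⇒ x=2/(-3/10)=-6.6667
Confirm numerically:
  x=-5.480: |R|=0.87800 <1
  x=-3.958: |R|=0.65933 <1
  x=-2.929: |R|=0.44631 <1
  x=-7.176: |R|=1.04351 >1
  x=-7.056: |R|=1.03366 >1
  x=-6.812: |R|=1.01288 >1
Interval (-6.6667, 0).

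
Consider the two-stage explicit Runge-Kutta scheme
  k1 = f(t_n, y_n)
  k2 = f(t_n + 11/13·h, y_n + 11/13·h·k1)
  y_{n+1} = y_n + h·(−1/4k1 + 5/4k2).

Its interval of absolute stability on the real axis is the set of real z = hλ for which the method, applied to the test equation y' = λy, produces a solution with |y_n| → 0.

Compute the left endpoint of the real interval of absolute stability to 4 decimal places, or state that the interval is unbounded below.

Test eqn y'=λy, z=hλ:
  k1=λy_n ⇒ h·k1=z·y_n;  k2=λ(1+11/13z)y_n ⇒ h·k2=z(1+11/13z)y_n
  y_{n+1}/y_n = 1 − 1/4z + 5/4z(1+11/13z) = 1 + z + 55/52z²
  R(z) = 1 + z + 55/52z².

Find x<0 with |R(x)|<1.
x=-1.13: |R|=1.2206
R=1: x+55/52x²=0 ⇒ x=−52/55=-0.9455; min R=1−1/(4·55/52)=0.7636>−1
Confirm numerically:
  x=-0.741: |R|=0.83976 <1
  x=-0.489: |R|=0.76392 <1
  x=-0.458: |R|=0.76387 <1
  x=-1.482: |R|=1.84104 >1
  x=-1.296: |R|=1.48052 >1
Stable set (-0.9455, 0).

left endpoint -0.9455.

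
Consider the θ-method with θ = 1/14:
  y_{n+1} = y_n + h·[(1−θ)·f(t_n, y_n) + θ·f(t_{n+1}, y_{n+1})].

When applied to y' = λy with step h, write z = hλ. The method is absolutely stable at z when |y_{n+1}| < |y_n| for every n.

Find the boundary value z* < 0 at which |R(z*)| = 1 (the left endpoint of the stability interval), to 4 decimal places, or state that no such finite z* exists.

Test eqn y'=λy, z=hλ:
  y_{n+1} = y_n + z·[13/14·y_n + 1/14·y_{n+1}] ⇒ (1 − 1/14z)y_{n+1} = (1 + 13/14z)y_n
  so R(z) = (1 + 13/14z)/(1 − 1/14z).

Boundary: |R(x)|=1, x<0.
x=-0.65: |R|=0.3788
R=−1: 1+13/14x = −1+1/14x ⇒ -6/7x=2 ⇒ x=2/(-6/7)=-2.3333
Confirm numerically:
  x=-1.877: |R|=0.65510 <1
  x=-1.273: |R|=0.16690 <1
  x=-1.052: |R|=0.02153 <1
  x=-2.507: |R|=1.12625 >1
  x=-2.494: |R|=1.11689 >1
Interval (-2.3333, 0).

left endpoint -2.3333.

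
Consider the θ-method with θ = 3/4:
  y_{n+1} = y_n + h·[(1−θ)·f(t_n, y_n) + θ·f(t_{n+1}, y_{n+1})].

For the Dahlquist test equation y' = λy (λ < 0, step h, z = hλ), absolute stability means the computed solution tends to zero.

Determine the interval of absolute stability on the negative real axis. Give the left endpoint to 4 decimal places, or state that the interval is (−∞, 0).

unbounded; (−∞, 0).

On y'=λy, z=hλ:
  y_{n+1} = y_n + z·[1/4·y_n + 3/4·y_{n+1}] ⇒ (1 − 3/4z)y_{n+1} = (1 + 1/4z)y_n
  R(z) = (1 + 1/4z)/(1 − 3/4z).

Find x<0 with |R(x)|<1.
x=-1.55: |R|=0.2832
x=-2: |R|=0.2000
x=-10: |R|=0.1765
x=-100: |R|=0.3158
θ=3/4≥1/2 ⇒ |1+1/4x|<|1−3/4x| ∀x<0 ⇒ interval (−∞,0).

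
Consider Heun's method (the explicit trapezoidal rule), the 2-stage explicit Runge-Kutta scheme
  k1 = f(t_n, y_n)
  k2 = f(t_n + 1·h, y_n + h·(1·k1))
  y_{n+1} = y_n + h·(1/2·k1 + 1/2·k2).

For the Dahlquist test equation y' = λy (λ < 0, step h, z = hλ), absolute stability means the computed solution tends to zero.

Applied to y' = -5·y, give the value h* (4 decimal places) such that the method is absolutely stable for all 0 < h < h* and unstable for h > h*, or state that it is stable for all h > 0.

With y'=λy (z=hλ):
  order 2, 2-stage ⇒ R(z)=1+z+z^2/2
  (e.g. R(-0.49)=0.63005, |R|=0.63005)

Solve |R(x)|<1 on ℝ⁻.
x=-0.49: |R|=0.6300
|R(-1.63)|=0.6985 |R(-1.21)|=0.5221 |R(-1.15)|=0.5112
Bisect:
  x_lo=-2.3791 |R|=1.4509  x_hi=-0.1018 |R|=0.9034
  mid=-1.24041 |R|=0.52890 →hi
  mid=-1.80973 |R|=0.82783 →hi
  mid=-2.09439 |R|=1.09885 →lo
  mid=-1.95206 |R|=0.95321 →hi
  mid=-2.02323 |R|=1.02350 →lo
  mid=-1.98765 |R|=0.98772 →hi
  mid=-2.00544 |R|=1.00545 →lo
  mid=-1.99654 |R|=0.99655 →hi
  mid=-2.00099 |R|=1.00099 →lo
  ...
  [-2.00002,-1.99988] ⇒ x*=-2.0000
So |R|<1 on (-2.0000, 0).

(-2.0000,0); λ=-5 ⇒ h* = 0.4000.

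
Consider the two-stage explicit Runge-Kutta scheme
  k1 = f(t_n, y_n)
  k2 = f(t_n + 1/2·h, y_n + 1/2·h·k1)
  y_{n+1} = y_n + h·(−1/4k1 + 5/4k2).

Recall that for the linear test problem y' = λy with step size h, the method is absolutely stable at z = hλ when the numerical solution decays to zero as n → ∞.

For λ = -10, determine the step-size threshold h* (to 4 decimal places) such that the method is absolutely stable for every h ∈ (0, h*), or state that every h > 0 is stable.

(-1.6000,0); λ=-10 ⇒ h* = (8/5)/10 = 0.1600.

Set f=λy, z=hλ:
  k1=λy_n ⇒ h·k1=z·y_n;  k2=λ(1+1/2z)y_n ⇒ h·k2=z(1+1/2z)y_n
  y_{n+1}/y_n = 1 − 1/4z + 5/4z(1+1/2z) = 1 + z + 5/8z²
  Hence R(z) = 1 + z + 5/8z².

Need |R(x)|<1, x<0.
x=-1.48: |R|=0.8890
R=1: x+5/8x²=0 ⇒ x=−8/5=-1.6000; min R=1−1/(4·5/8)=0.6000>−1
Confirm numerically:
  x=-1.472: |R|=0.88224 <1
  x=-0.989: |R|=0.62233 <1
  x=-0.914: |R|=0.60812 <1
  x=-2.135: |R|=1.71389 >1
  x=-1.711: |R|=1.11870 >1
Interval (-1.6000, 0).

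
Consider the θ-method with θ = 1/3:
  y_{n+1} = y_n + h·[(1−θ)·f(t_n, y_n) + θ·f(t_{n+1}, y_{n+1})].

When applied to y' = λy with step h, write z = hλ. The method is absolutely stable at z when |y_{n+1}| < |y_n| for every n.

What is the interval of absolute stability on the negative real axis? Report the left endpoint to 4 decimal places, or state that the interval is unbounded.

z∈(-6.0000,0).

On y'=λy, z=hλ:
  y_{n+1} = y_n + z·[2/3·y_n + 1/3·y_{n+1}] ⇒ (1 − 1/3z)y_{n+1} = (1 + 2/3z)y_n
  R(z) = (1 + 2/3z)/(1 − 1/3z).

Solve |R(x)|<1 on ℝ⁻.
x=-0.89: |R|=0.3136
R=−1: 1+2/3x = −1+1/3x ⇒ -1/3x=2 ⇒ x=2/(-1/3)=-6.0000
Confirm numerically:
  x=-5.924: |R|=0.99148 <1
  x=-5.388: |R|=0.92704 <1
  x=-5.218: |R|=0.90484 <1
  x=-5.098: |R|=0.88861 <1
  x=-6.263: |R|=1.02839 >1
  x=-6.251: |R|=1.02713 >1
  x=-6.051: |R|=1.00563 >1
Stable set (-6.0000, 0).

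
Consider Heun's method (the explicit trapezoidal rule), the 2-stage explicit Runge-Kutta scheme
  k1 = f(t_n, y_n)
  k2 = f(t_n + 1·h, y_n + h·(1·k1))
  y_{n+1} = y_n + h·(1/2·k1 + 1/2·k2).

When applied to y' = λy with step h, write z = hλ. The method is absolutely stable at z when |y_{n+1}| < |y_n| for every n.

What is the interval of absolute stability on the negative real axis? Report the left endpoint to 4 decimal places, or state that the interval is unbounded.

z∈(-2.0000,0).

Set f=λy, z=hλ:
  order 2, 2-stage ⇒ R(z)=1+z+z^2/2
  (e.g. R(-0.77)=0.52645, |R|=0.52645)

Find x<0 with |R(x)|<1.
x=-0.77: |R|=0.5264
|R(-2)|=1.0000 |R(-1.65)|=0.7112 |R(-0.79)|=0.5221
Bisect:
  x_lo=-2.8996 |R|=2.3043  x_hi=-0.3739 |R|=0.6960
  mid=-1.63678 |R|=0.70275 →hi
  mid=-2.26820 |R|=1.30417 →lo
  mid=-1.95249 |R|=0.95362 →hi
  mid=-2.11035 |R|=1.11644 →lo
  mid=-2.03142 |R|=1.03191 →lo
  mid=-1.99196 |R|=0.99199 →hi
  mid=-2.01169 |R|=1.01176 →lo
  ...
  [-2.00013,-1.99997] ⇒ x*=-2.0000
Stable set (-2.0000, 0).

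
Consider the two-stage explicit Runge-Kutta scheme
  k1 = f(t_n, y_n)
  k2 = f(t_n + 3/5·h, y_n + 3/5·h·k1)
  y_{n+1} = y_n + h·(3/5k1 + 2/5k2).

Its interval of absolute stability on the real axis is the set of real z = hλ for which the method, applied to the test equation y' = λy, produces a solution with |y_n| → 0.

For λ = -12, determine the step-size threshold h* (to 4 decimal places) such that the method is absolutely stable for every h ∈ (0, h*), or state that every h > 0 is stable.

Set f=λy, z=hλ:
  k1=λy_n ⇒ h·k1=z·y_n;  k2=λ(1+3/5z)y_n ⇒ h·k2=z(1+3/5z)y_n
  y_{n+1}/y_n = 1 + 3/5z + 2/5z(1+3/5z) = 1 + z + 6/25z²
  ⇒ R(z) = 1 + z + 6/25z².

Need |R(x)|<1, x<0.
x=-1.29: |R|=0.1094
R=1: x+6/25x²=0 ⇒ x=−25/6=-4.1667; min R=1−1/(4·6/25)=-0.0417>−1
Confirm numerically:
  x=-4.007: |R|=0.84645 <1
  x=-3.519: |R|=0.45301 <1
  x=-2.451: |R|=0.00922 <1
  x=-2.036: |R|=0.04113 <1
  x=-4.613: |R|=1.49414 >1
  x=-4.590: |R|=1.46634 >1
Interval (-4.1667, 0).

(-4.1667,0); λ=-12 ⇒ h* = (25/6)/12 = 0.3472.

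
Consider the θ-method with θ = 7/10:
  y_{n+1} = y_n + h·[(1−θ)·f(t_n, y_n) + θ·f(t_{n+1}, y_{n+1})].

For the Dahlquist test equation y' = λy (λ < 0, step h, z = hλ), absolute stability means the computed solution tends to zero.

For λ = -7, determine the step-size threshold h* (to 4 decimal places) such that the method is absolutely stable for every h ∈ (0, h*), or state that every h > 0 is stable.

With y'=λy (z=hλ):
  y_{n+1} = y_n + z·[3/10·y_n + 7/10·y_{n+1}] ⇒ (1 − 7/10z)y_{n+1} = (1 + 3/10z)y_n
  so R(z) = (1 + 3/10z)/(1 − 7/10z).

Boundary: |R(x)|=1, x<0.
x=-0.84: |R|=0.4710
x=-2: |R|=0.1667
x=-10: |R|=0.2500
x=-100: |R|=0.4085
θ=7/10≥1/2 ⇒ |1+3/10x|<|1−7/10x| ∀x<0 ⇒ interval (−∞,0).

unbounded; (−∞, 0). Any h>0 works for λ=-7.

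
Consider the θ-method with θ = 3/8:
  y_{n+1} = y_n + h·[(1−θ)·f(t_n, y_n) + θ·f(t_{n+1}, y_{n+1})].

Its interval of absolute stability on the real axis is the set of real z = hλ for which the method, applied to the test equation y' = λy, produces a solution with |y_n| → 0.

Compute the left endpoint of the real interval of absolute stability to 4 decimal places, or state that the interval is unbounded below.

z* = -8.0000.

Set f=λy, z=hλ:
  y_{n+1} = y_n + z·[5/8·y_n + 3/8·y_{n+1}] ⇒ (1 − 3/8z)y_{n+1} = (1 + 5/8z)y_n
  R(z) = (1 + 5/8z)/(1 − 3/8z).

Boundary: |R(x)|=1, x<0.
x=-1.04: |R|=0.2518
R=−1: 1+5/8x = −1+3/8x ⇒ -1/4x=2 ⇒ x=2/(-1/4)=-8.0000
Confirm numerically:
  x=-7.780: |R|=0.98596 <1
  x=-6.596: |R|=0.89895 <1
  x=-4.987: |R|=0.73755 <1
  x=-8.418: |R|=1.02514 >1
  x=-8.123: |R|=1.00760 >1
So |R|<1 on (-8.0000, 0).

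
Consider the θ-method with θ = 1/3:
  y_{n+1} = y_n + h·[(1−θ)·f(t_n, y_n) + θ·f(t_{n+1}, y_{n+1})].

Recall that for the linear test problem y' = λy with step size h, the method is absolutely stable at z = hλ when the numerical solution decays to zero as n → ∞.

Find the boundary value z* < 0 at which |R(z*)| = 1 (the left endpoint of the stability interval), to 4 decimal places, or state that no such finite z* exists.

left endpoint -6.0000.

Set f=λy, z=hλ:
  y_{n+1} = y_n + z·[2/3·y_n + 1/3·y_{n+1}] ⇒ (1 − 1/3z)y_{n+1} = (1 + 2/3z)y_n
  R(z) = (1 + 2/3z)/(1 − 1/3z).

Solve |R(x)|<1 on ℝ⁻.
x=-1.03: |R|=0.2333
R=−1: 1+2/3x = −1+1/3x ⇒ -1/3x=2 ⇒ x=2/(-1/3)=-6.0000
Confirm numerically:
  x=-5.096: |R|=0.88834 <1
  x=-4.565: |R|=0.81031 <1
  x=-3.866: |R|=0.68919 <1
  x=-6.261: |R|=1.02818 >1
  x=-6.184: |R|=1.02003 >1
  x=-6.048: |R|=1.00531 >1
Interval (-6.0000, 0).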